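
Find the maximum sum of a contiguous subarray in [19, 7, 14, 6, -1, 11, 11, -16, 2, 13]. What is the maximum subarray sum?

Using Kadane's algorithm on [19, 7, 14, 6, -1, 11, 11, -16, 2, 13]:

Scanning through the array:
Position 1 (value 7): max_ending_here = 26, max_so_far = 26
Position 2 (value 14): max_ending_here = 40, max_so_far = 40
Position 3 (value 6): max_ending_here = 46, max_so_far = 46
Position 4 (value -1): max_ending_here = 45, max_so_far = 46
Position 5 (value 11): max_ending_here = 56, max_so_far = 56
Position 6 (value 11): max_ending_here = 67, max_so_far = 67
Position 7 (value -16): max_ending_here = 51, max_so_far = 67
Position 8 (value 2): max_ending_here = 53, max_so_far = 67
Position 9 (value 13): max_ending_here = 66, max_so_far = 67

Maximum subarray: [19, 7, 14, 6, -1, 11, 11]
Maximum sum: 67

The maximum subarray is [19, 7, 14, 6, -1, 11, 11] with sum 67. This subarray runs from index 0 to index 6.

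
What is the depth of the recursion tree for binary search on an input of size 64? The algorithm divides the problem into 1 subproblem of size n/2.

For divide and conquer with division factor 2:

Problem sizes at each level:
Level 0: 64
Level 1: 32
Level 2: 16
Level 3: 8
Level 4: 4
Level 5: 2
Level 6: 1

The root is level 0 and the size-1 base case is level 6 (the tree spans levels 0 through 6, i.e. 7 levels counting the root), so the depth is the number of divisions: log_2(64) = 6

The recursion tree depth is log_2(64) = 6. At each level, the problem size is divided by 2, so it takes 6 divisions to reduce to a base case of size 1. The algorithm makes 1 recursive call at each level.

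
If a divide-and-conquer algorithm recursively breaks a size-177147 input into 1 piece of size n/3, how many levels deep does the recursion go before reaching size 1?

For divide and conquer with division factor 3:

Problem sizes at each level:
Level 0: 177147
Level 1: 59049
Level 2: 19683
Level 3: 6561
Level 4: 2187
Level 5: 729
Level 6: 243
Level 7: 81
Level 8: 27
Level 9: 9
Level 10: 3
Level 11: 1

The root is level 0 and the size-1 base case is level 11 (the tree spans levels 0 through 11, i.e. 12 levels counting the root), so the depth is the number of divisions: log_3(177147) = 11

The recursion tree depth is log_3(177147) = 11. At each level, the problem size is divided by 3, so it takes 11 divisions to reduce to a base case of size 1. The algorithm makes 1 recursive call at each level.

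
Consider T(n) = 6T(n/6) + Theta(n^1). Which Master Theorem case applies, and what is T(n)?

Master Theorem for T(n) = 6T(n/6) + O(n^1):

a = 6, b = 6, c = 1
log_b(a) = log_6(6) = 1.0000

Case 2: c = 1 = log_6(6) = 1.0000
T(n) = O(n^1 log n) = O(n log n)

For T(n) = 6T(n/6) + O(n^1): log_6(6) = 1.0000. This is Case 2 of the Master Theorem (c = log_b(a), equal work at all levels), giving O(n log n).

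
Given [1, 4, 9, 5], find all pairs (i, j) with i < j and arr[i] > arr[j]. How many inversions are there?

Finding inversions in [1, 4, 9, 5]:

(2, 3): arr[2]=9 > arr[3]=5

Total inversions: 1

The array has 1 inversion(s): (2,3). Each pair (i,j) satisfies i < j and arr[i] > arr[j].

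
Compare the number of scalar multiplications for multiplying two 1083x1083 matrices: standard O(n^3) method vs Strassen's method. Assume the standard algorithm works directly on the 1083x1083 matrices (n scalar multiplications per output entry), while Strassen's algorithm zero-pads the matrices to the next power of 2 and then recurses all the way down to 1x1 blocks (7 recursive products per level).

Matrix multiplication for 1083x1083 matrices:

Strassen's algorithm requires power-of-2 dimensions. Pad 1083x1083 to 2048x2048 (next power of 2).

Standard algorithm: 1083^3 = 1270238787 multiplications
Strassen's algorithm: 7^(log2(2048)) = 7^11 = 1977326743 multiplications
Difference: 1270238787 - 1977326743 = -707087956 (Strassen uses MORE here due to padding overhead — for small or just-over-power-of-2 n, padding can outweigh the per-level savings)

Standard: 1270238787 multiplications (1083^3). Strassen: 1977326743 multiplications (7^11, after padding to 2048x2048). Strassen reduces 8 recursive multiplications to 7 at each level.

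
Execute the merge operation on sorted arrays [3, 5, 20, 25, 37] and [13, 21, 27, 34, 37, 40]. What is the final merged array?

Merging process:

Compare 3 vs 13: take 3 from left. Merged: [3]
Compare 5 vs 13: take 5 from left. Merged: [3, 5]
Compare 20 vs 13: take 13 from right. Merged: [3, 5, 13]
Compare 20 vs 21: take 20 from left. Merged: [3, 5, 13, 20]
Compare 25 vs 21: take 21 from right. Merged: [3, 5, 13, 20, 21]
Compare 25 vs 27: take 25 from left. Merged: [3, 5, 13, 20, 21, 25]
Compare 37 vs 27: take 27 from right. Merged: [3, 5, 13, 20, 21, 25, 27]
Compare 37 vs 34: take 34 from right. Merged: [3, 5, 13, 20, 21, 25, 27, 34]
Compare 37 vs 37: take 37 from left. Merged: [3, 5, 13, 20, 21, 25, 27, 34, 37]
Append remaining from right: [37, 40]. Merged: [3, 5, 13, 20, 21, 25, 27, 34, 37, 37, 40]

Final merged array: [3, 5, 13, 20, 21, 25, 27, 34, 37, 37, 40]
Total comparisons: 9

The merged array is [3, 5, 13, 20, 21, 25, 27, 34, 37, 37, 40], requiring 9 comparisons. The merge step runs in O(n) time where n is the total number of elements.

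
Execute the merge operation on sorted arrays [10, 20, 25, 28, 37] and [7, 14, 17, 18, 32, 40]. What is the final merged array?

Merging process:

Compare 10 vs 7: take 7 from right. Merged: [7]
Compare 10 vs 14: take 10 from left. Merged: [7, 10]
Compare 20 vs 14: take 14 from right. Merged: [7, 10, 14]
Compare 20 vs 17: take 17 from right. Merged: [7, 10, 14, 17]
Compare 20 vs 18: take 18 from right. Merged: [7, 10, 14, 17, 18]
Compare 20 vs 32: take 20 from left. Merged: [7, 10, 14, 17, 18, 20]
Compare 25 vs 32: take 25 from left. Merged: [7, 10, 14, 17, 18, 20, 25]
Compare 28 vs 32: take 28 from left. Merged: [7, 10, 14, 17, 18, 20, 25, 28]
Compare 37 vs 32: take 32 from right. Merged: [7, 10, 14, 17, 18, 20, 25, 28, 32]
Compare 37 vs 40: take 37 from left. Merged: [7, 10, 14, 17, 18, 20, 25, 28, 32, 37]
Append remaining from right: [40]. Merged: [7, 10, 14, 17, 18, 20, 25, 28, 32, 37, 40]

Final merged array: [7, 10, 14, 17, 18, 20, 25, 28, 32, 37, 40]
Total comparisons: 10

The merged array is [7, 10, 14, 17, 18, 20, 25, 28, 32, 37, 40], requiring 10 comparisons. The merge step runs in O(n) time where n is the total number of elements.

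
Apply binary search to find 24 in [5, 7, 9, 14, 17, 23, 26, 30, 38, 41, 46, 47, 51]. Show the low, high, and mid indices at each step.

Binary search for 24 in [5, 7, 9, 14, 17, 23, 26, 30, 38, 41, 46, 47, 51]:

lo=0, hi=12, mid=6, arr[mid]=26 -> 26 > 24, search left half
lo=0, hi=5, mid=2, arr[mid]=9 -> 9 < 24, search right half
lo=3, hi=5, mid=4, arr[mid]=17 -> 17 < 24, search right half
lo=5, hi=5, mid=5, arr[mid]=23 -> 23 < 24, search right half
lo=6 > hi=5, target 24 not found

Binary search determines that 24 is not in the array after 4 comparisons. The search space was exhausted without finding the target.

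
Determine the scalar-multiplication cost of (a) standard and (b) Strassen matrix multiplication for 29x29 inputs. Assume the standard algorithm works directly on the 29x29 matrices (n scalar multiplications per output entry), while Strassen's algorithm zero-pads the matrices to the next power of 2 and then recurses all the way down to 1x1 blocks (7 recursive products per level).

Matrix multiplication for 29x29 matrices:

Strassen's algorithm requires power-of-2 dimensions. Pad 29x29 to 32x32 (next power of 2).

Standard algorithm: 29^3 = 24389 multiplications
Strassen's algorithm: 7^(log2(32)) = 7^5 = 16807 multiplications
Savings: 24389 - 16807 = 7582 multiplications

Standard: 24389 multiplications (29^3). Strassen: 16807 multiplications (7^5, after padding to 32x32). Strassen reduces 8 recursive multiplications to 7 at each level.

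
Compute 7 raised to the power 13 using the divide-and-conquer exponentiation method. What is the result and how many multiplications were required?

Computing 7^13 by squaring (build up from 7^1; each line after the first costs one multiplication):

7^1 = 7
7^2 = (7^1)^2 = 7^2 = 49
7^3 = 7 * 7^2 = 7 * 49 = 343
7^6 = (7^3)^2 = 343^2 = 117649
7^12 = (7^6)^2 = 117649^2 = 13841287201
7^13 = 7 * 7^12 = 7 * 13841287201 = 96889010407

Result: 96889010407
Multiplications needed: 5 (5 lines after 7^1)

7^13 = 96889010407. Using exponentiation by squaring, this requires 5 multiplications. The key idea: if the exponent is even, square the half-power; if odd, multiply by the base once.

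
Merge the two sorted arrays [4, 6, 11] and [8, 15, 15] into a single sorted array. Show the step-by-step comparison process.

Merging process:

Compare 4 vs 8: take 4 from left. Merged: [4]
Compare 6 vs 8: take 6 from left. Merged: [4, 6]
Compare 11 vs 8: take 8 from right. Merged: [4, 6, 8]
Compare 11 vs 15: take 11 from left. Merged: [4, 6, 8, 11]
Append remaining from right: [15, 15]. Merged: [4, 6, 8, 11, 15, 15]

Final merged array: [4, 6, 8, 11, 15, 15]
Total comparisons: 4

The merged array is [4, 6, 8, 11, 15, 15], requiring 4 comparisons. The merge step runs in O(n) time where n is the total number of elements.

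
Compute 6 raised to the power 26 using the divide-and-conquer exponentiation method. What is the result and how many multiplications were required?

Computing 6^26 by squaring (build up from 6^1; each line after the first costs one multiplication):

6^1 = 6
6^2 = (6^1)^2 = 6^2 = 36
6^3 = 6 * 6^2 = 6 * 36 = 216
6^6 = (6^3)^2 = 216^2 = 46656
6^12 = (6^6)^2 = 46656^2 = 2176782336
6^13 = 6 * 6^12 = 6 * 2176782336 = 13060694016
6^26 = (6^13)^2 = 13060694016^2 = 170581728179578208256

Result: 170581728179578208256
Multiplications needed: 6 (6 lines after 6^1)

6^26 = 170581728179578208256. Using exponentiation by squaring, this requires 6 multiplications. The key idea: if the exponent is even, square the half-power; if odd, multiply by the base once.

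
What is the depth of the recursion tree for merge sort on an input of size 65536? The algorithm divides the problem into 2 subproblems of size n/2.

For divide and conquer with division factor 2:

Problem sizes at each level:
Level 0: 65536
Level 1: 32768
Level 2: 16384
Level 3: 8192
Level 4: 4096
Level 5: 2048
Level 6: 1024
Level 7: 512
Level 8: 256
Level 9: 128
Level 10: 64
Level 11: 32
Level 12: 16
Level 13: 8
Level 14: 4
Level 15: 2
Level 16: 1

The root is level 0 and the size-1 base case is level 16 (the tree spans levels 0 through 16, i.e. 17 levels counting the root), so the depth is the number of divisions: log_2(65536) = 16

The recursion tree depth is log_2(65536) = 16. At each level, the problem size is divided by 2, so it takes 16 divisions to reduce to a base case of size 1. The algorithm makes 2 recursive calls at each level.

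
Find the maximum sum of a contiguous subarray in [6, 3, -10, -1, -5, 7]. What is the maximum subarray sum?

Using Kadane's algorithm on [6, 3, -10, -1, -5, 7]:

Scanning through the array:
Position 1 (value 3): max_ending_here = 9, max_so_far = 9
Position 2 (value -10): max_ending_here = -1, max_so_far = 9
Position 3 (value -1): max_ending_here = -1, max_so_far = 9
Position 4 (value -5): max_ending_here = -5, max_so_far = 9
Position 5 (value 7): max_ending_here = 7, max_so_far = 9

Maximum subarray: [6, 3]
Maximum sum: 9

The maximum subarray is [6, 3] with sum 9. This subarray runs from index 0 to index 1.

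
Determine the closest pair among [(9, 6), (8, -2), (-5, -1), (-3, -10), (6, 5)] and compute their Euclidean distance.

Computing all pairwise distances among 5 points:

d((9, 6), (8, -2)) = 8.0623
d((9, 6), (-5, -1)) = 15.6525
d((9, 6), (-3, -10)) = 20.0
d((9, 6), (6, 5)) = 3.1623 <-- minimum
d((8, -2), (-5, -1)) = 13.0384
d((8, -2), (-3, -10)) = 13.6015
d((8, -2), (6, 5)) = 7.2801
d((-5, -1), (-3, -10)) = 9.2195
d((-5, -1), (6, 5)) = 12.53
d((-3, -10), (6, 5)) = 17.4929

Closest pair: (9, 6) and (6, 5) with distance 3.1623

The closest pair is (9, 6) and (6, 5) with Euclidean distance 3.1623. For 5 points, brute-force pairwise comparison is shown above. For large n, the divide-and-conquer algorithm (sort by x, recurse on halves, check the dividing strip) achieves O(n log n).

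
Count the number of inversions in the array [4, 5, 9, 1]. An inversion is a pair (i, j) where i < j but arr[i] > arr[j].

Finding inversions in [4, 5, 9, 1]:

(0, 3): arr[0]=4 > arr[3]=1
(1, 3): arr[1]=5 > arr[3]=1
(2, 3): arr[2]=9 > arr[3]=1

Total inversions: 3

The array has 3 inversion(s): (0,3), (1,3), (2,3). Each pair (i,j) satisfies i < j and arr[i] > arr[j].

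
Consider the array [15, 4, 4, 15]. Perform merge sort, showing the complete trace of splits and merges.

Merge sort trace:

Split: [15, 4, 4, 15] -> [15, 4] and [4, 15]
  Split: [15, 4] -> [15] and [4]
  Merge: [15] + [4] -> [4, 15]
  Split: [4, 15] -> [4] and [15]
  Merge: [4] + [15] -> [4, 15]
Merge: [4, 15] + [4, 15] -> [4, 4, 15, 15]

Final sorted array: [4, 4, 15, 15]

The merge sort proceeds by recursively splitting the array and merging sorted halves.
After all merges, the sorted array is [4, 4, 15, 15].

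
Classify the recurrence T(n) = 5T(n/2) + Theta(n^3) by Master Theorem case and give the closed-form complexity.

Master Theorem for T(n) = 5T(n/2) + O(n^3):

a = 5, b = 2, c = 3
log_b(a) = log_2(5) = 2.3219

Case 3: c = 3 > log_2(5) = 2.3219
T(n) = O(n^3) = O(n^3)

For T(n) = 5T(n/2) + O(n^3): log_2(5) = 2.3219. This is Case 3 of the Master Theorem (c > log_b(a), work dominated by root), giving O(n^3).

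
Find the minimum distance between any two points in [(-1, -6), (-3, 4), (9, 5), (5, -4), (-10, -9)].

Computing all pairwise distances among 5 points:

d((-1, -6), (-3, 4)) = 10.198
d((-1, -6), (9, 5)) = 14.8661
d((-1, -6), (5, -4)) = 6.3246 <-- minimum
d((-1, -6), (-10, -9)) = 9.4868
d((-3, 4), (9, 5)) = 12.0416
d((-3, 4), (5, -4)) = 11.3137
d((-3, 4), (-10, -9)) = 14.7648
d((9, 5), (5, -4)) = 9.8489
d((9, 5), (-10, -9)) = 23.6008
d((5, -4), (-10, -9)) = 15.8114

Closest pair: (-1, -6) and (5, -4) with distance 6.3246

The closest pair is (-1, -6) and (5, -4) with Euclidean distance 6.3246. For 5 points, brute-force pairwise comparison is shown above. For large n, the divide-and-conquer algorithm (sort by x, recurse on halves, check the dividing strip) achieves O(n log n).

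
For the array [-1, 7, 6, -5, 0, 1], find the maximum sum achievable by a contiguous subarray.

Using Kadane's algorithm on [-1, 7, 6, -5, 0, 1]:

Scanning through the array:
Position 1 (value 7): max_ending_here = 7, max_so_far = 7
Position 2 (value 6): max_ending_here = 13, max_so_far = 13
Position 3 (value -5): max_ending_here = 8, max_so_far = 13
Position 4 (value 0): max_ending_here = 8, max_so_far = 13
Position 5 (value 1): max_ending_here = 9, max_so_far = 13

Maximum subarray: [7, 6]
Maximum sum: 13

The maximum subarray is [7, 6] with sum 13. This subarray runs from index 1 to index 2.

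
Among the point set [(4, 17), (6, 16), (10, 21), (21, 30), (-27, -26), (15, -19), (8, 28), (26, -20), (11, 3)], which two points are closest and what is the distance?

Computing all pairwise distances among 9 points:

d((4, 17), (6, 16)) = 2.2361 <-- minimum
d((4, 17), (10, 21)) = 7.2111
d((4, 17), (21, 30)) = 21.4009
d((4, 17), (-27, -26)) = 53.0094
d((4, 17), (15, -19)) = 37.6431
d((4, 17), (8, 28)) = 11.7047
d((4, 17), (26, -20)) = 43.0465
d((4, 17), (11, 3)) = 15.6525
d((6, 16), (10, 21)) = 6.4031
d((6, 16), (21, 30)) = 20.5183
d((6, 16), (-27, -26)) = 53.4135
d((6, 16), (15, -19)) = 36.1386
d((6, 16), (8, 28)) = 12.1655
d((6, 16), (26, -20)) = 41.1825
d((6, 16), (11, 3)) = 13.9284
d((10, 21), (21, 30)) = 14.2127
d((10, 21), (-27, -26)) = 59.8164
d((10, 21), (15, -19)) = 40.3113
d((10, 21), (8, 28)) = 7.2801
d((10, 21), (26, -20)) = 44.0114
d((10, 21), (11, 3)) = 18.0278
d((21, 30), (-27, -26)) = 73.7564
d((21, 30), (15, -19)) = 49.366
d((21, 30), (8, 28)) = 13.1529
d((21, 30), (26, -20)) = 50.2494
d((21, 30), (11, 3)) = 28.7924
d((-27, -26), (15, -19)) = 42.5793
d((-27, -26), (8, 28)) = 64.3506
d((-27, -26), (26, -20)) = 53.3385
d((-27, -26), (11, 3)) = 47.8017
d((15, -19), (8, 28)) = 47.5184
d((15, -19), (26, -20)) = 11.0454
d((15, -19), (11, 3)) = 22.3607
d((8, 28), (26, -20)) = 51.264
d((8, 28), (11, 3)) = 25.1794
d((26, -20), (11, 3)) = 27.4591

Closest pair: (4, 17) and (6, 16) with distance 2.2361

The closest pair is (4, 17) and (6, 16) with Euclidean distance 2.2361. For 9 points, brute-force pairwise comparison is shown above. For large n, the divide-and-conquer algorithm (sort by x, recurse on halves, check the dividing strip) achieves O(n log n).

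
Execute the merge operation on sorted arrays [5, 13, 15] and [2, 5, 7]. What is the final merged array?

Merging process:

Compare 5 vs 2: take 2 from right. Merged: [2]
Compare 5 vs 5: take 5 from left. Merged: [2, 5]
Compare 13 vs 5: take 5 from right. Merged: [2, 5, 5]
Compare 13 vs 7: take 7 from right. Merged: [2, 5, 5, 7]
Append remaining from left: [13, 15]. Merged: [2, 5, 5, 7, 13, 15]

Final merged array: [2, 5, 5, 7, 13, 15]
Total comparisons: 4

The merged array is [2, 5, 5, 7, 13, 15], requiring 4 comparisons. The merge step runs in O(n) time where n is the total number of elements.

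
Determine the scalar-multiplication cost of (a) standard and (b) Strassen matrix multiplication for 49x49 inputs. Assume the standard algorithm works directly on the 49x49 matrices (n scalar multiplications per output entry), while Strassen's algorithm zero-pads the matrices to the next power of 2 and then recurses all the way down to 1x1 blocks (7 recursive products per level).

Matrix multiplication for 49x49 matrices:

Strassen's algorithm requires power-of-2 dimensions. Pad 49x49 to 64x64 (next power of 2).

Standard algorithm: 49^3 = 117649 multiplications
Strassen's algorithm: 7^(log2(64)) = 7^6 = 117649 multiplications
Savings: 117649 - 117649 = 0 multiplications

Standard: 117649 multiplications (49^3). Strassen: 117649 multiplications (7^6, after padding to 64x64). Strassen reduces 8 recursive multiplications to 7 at each level.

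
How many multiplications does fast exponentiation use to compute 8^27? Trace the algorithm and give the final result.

Computing 8^27 by squaring (build up from 8^1; each line after the first costs one multiplication):

8^1 = 8
8^2 = (8^1)^2 = 8^2 = 64
8^3 = 8 * 8^2 = 8 * 64 = 512
8^6 = (8^3)^2 = 512^2 = 262144
8^12 = (8^6)^2 = 262144^2 = 68719476736
8^13 = 8 * 8^12 = 8 * 68719476736 = 549755813888
8^26 = (8^13)^2 = 549755813888^2 = 302231454903657293676544
8^27 = 8 * 8^26 = 8 * 302231454903657293676544 = 2417851639229258349412352

Result: 2417851639229258349412352
Multiplications needed: 7 (7 lines after 8^1)

8^27 = 2417851639229258349412352. Using exponentiation by squaring, this requires 7 multiplications. The key idea: if the exponent is even, square the half-power; if odd, multiply by the base once.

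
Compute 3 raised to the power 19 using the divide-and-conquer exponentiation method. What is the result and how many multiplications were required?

Computing 3^19 by squaring (build up from 3^1; each line after the first costs one multiplication):

3^1 = 3
3^2 = (3^1)^2 = 3^2 = 9
3^4 = (3^2)^2 = 9^2 = 81
3^8 = (3^4)^2 = 81^2 = 6561
3^9 = 3 * 3^8 = 3 * 6561 = 19683
3^18 = (3^9)^2 = 19683^2 = 387420489
3^19 = 3 * 3^18 = 3 * 387420489 = 1162261467

Result: 1162261467
Multiplications needed: 6 (6 lines after 3^1)

3^19 = 1162261467. Using exponentiation by squaring, this requires 6 multiplications. The key idea: if the exponent is even, square the half-power; if odd, multiply by the base once.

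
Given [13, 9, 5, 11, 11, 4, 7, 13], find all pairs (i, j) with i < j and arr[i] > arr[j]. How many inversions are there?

Finding inversions in [13, 9, 5, 11, 11, 4, 7, 13]:

(0, 1): arr[0]=13 > arr[1]=9
(0, 2): arr[0]=13 > arr[2]=5
(0, 3): arr[0]=13 > arr[3]=11
(0, 4): arr[0]=13 > arr[4]=11
(0, 5): arr[0]=13 > arr[5]=4
(0, 6): arr[0]=13 > arr[6]=7
(1, 2): arr[1]=9 > arr[2]=5
(1, 5): arr[1]=9 > arr[5]=4
(1, 6): arr[1]=9 > arr[6]=7
(2, 5): arr[2]=5 > arr[5]=4
(3, 5): arr[3]=11 > arr[5]=4
(3, 6): arr[3]=11 > arr[6]=7
(4, 5): arr[4]=11 > arr[5]=4
(4, 6): arr[4]=11 > arr[6]=7

Total inversions: 14

The array has 14 inversion(s): (0,1), (0,2), (0,3), (0,4), (0,5), (0,6), (1,2), (1,5), (1,6), (2,5), (3,5), (3,6), (4,5), (4,6). Each pair (i,j) satisfies i < j and arr[i] > arr[j].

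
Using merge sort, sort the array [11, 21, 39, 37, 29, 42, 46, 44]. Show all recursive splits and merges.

Merge sort trace:

Split: [11, 21, 39, 37, 29, 42, 46, 44] -> [11, 21, 39, 37] and [29, 42, 46, 44]
  Split: [11, 21, 39, 37] -> [11, 21] and [39, 37]
    Split: [11, 21] -> [11] and [21]
    Merge: [11] + [21] -> [11, 21]
    Split: [39, 37] -> [39] and [37]
    Merge: [39] + [37] -> [37, 39]
  Merge: [11, 21] + [37, 39] -> [11, 21, 37, 39]
  Split: [29, 42, 46, 44] -> [29, 42] and [46, 44]
    Split: [29, 42] -> [29] and [42]
    Merge: [29] + [42] -> [29, 42]
    Split: [46, 44] -> [46] and [44]
    Merge: [46] + [44] -> [44, 46]
  Merge: [29, 42] + [44, 46] -> [29, 42, 44, 46]
Merge: [11, 21, 37, 39] + [29, 42, 44, 46] -> [11, 21, 29, 37, 39, 42, 44, 46]

Final sorted array: [11, 21, 29, 37, 39, 42, 44, 46]

The merge sort proceeds by recursively splitting the array and merging sorted halves.
After all merges, the sorted array is [11, 21, 29, 37, 39, 42, 44, 46].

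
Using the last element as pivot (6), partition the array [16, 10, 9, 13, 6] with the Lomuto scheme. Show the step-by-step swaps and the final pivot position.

Lomuto partition with pivot = 6:

Initial array: [16, 10, 9, 13, 6]

arr[0]=16 > 6: no swap
arr[1]=10 > 6: no swap
arr[2]=9 > 6: no swap
arr[3]=13 > 6: no swap

Place pivot at position 0: [6, 10, 9, 13, 16]
Pivot position: 0

After partitioning with pivot 6, the array becomes [6, 10, 9, 13, 16]. The pivot is placed at index 0. All elements to the left of the pivot are <= 6, and all elements to the right are > 6.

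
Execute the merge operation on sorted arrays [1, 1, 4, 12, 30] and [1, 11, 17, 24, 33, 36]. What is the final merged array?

Merging process:

Compare 1 vs 1: take 1 from left. Merged: [1]
Compare 1 vs 1: take 1 from left. Merged: [1, 1]
Compare 4 vs 1: take 1 from right. Merged: [1, 1, 1]
Compare 4 vs 11: take 4 from left. Merged: [1, 1, 1, 4]
Compare 12 vs 11: take 11 from right. Merged: [1, 1, 1, 4, 11]
Compare 12 vs 17: take 12 from left. Merged: [1, 1, 1, 4, 11, 12]
Compare 30 vs 17: take 17 from right. Merged: [1, 1, 1, 4, 11, 12, 17]
Compare 30 vs 24: take 24 from right. Merged: [1, 1, 1, 4, 11, 12, 17, 24]
Compare 30 vs 33: take 30 from left. Merged: [1, 1, 1, 4, 11, 12, 17, 24, 30]
Append remaining from right: [33, 36]. Merged: [1, 1, 1, 4, 11, 12, 17, 24, 30, 33, 36]

Final merged array: [1, 1, 1, 4, 11, 12, 17, 24, 30, 33, 36]
Total comparisons: 9

The merged array is [1, 1, 1, 4, 11, 12, 17, 24, 30, 33, 36], requiring 9 comparisons. The merge step runs in O(n) time where n is the total number of elements.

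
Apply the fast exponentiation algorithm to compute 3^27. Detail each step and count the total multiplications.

Computing 3^27 by squaring (build up from 3^1; each line after the first costs one multiplication):

3^1 = 3
3^2 = (3^1)^2 = 3^2 = 9
3^3 = 3 * 3^2 = 3 * 9 = 27
3^6 = (3^3)^2 = 27^2 = 729
3^12 = (3^6)^2 = 729^2 = 531441
3^13 = 3 * 3^12 = 3 * 531441 = 1594323
3^26 = (3^13)^2 = 1594323^2 = 2541865828329
3^27 = 3 * 3^26 = 3 * 2541865828329 = 7625597484987

Result: 7625597484987
Multiplications needed: 7 (7 lines after 3^1)

3^27 = 7625597484987. Using exponentiation by squaring, this requires 7 multiplications. The key idea: if the exponent is even, square the half-power; if odd, multiply by the base once.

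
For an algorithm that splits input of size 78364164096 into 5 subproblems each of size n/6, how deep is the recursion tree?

For divide and conquer with division factor 6:

Problem sizes at each level:
Level 0: 78364164096
Level 1: 13060694016
Level 2: 2176782336
Level 3: 362797056
Level 4: 60466176
Level 5: 10077696
Level 6: 1679616
Level 7: 279936
Level 8: 46656
Level 9: 7776
Level 10: 1296
Level 11: 216
Level 12: 36
Level 13: 6
Level 14: 1

The root is level 0 and the size-1 base case is level 14 (the tree spans levels 0 through 14, i.e. 15 levels counting the root), so the depth is the number of divisions: log_6(78364164096) = 14

The recursion tree depth is log_6(78364164096) = 14. At each level, the problem size is divided by 6, so it takes 14 divisions to reduce to a base case of size 1. The algorithm makes 5 recursive calls at each level.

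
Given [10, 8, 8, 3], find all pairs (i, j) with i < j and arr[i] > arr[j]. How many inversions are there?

Finding inversions in [10, 8, 8, 3]:

(0, 1): arr[0]=10 > arr[1]=8
(0, 2): arr[0]=10 > arr[2]=8
(0, 3): arr[0]=10 > arr[3]=3
(1, 3): arr[1]=8 > arr[3]=3
(2, 3): arr[2]=8 > arr[3]=3

Total inversions: 5

The array has 5 inversion(s): (0,1), (0,2), (0,3), (1,3), (2,3). Each pair (i,j) satisfies i < j and arr[i] > arr[j].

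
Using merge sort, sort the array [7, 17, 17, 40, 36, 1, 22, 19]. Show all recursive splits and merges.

Merge sort trace:

Split: [7, 17, 17, 40, 36, 1, 22, 19] -> [7, 17, 17, 40] and [36, 1, 22, 19]
  Split: [7, 17, 17, 40] -> [7, 17] and [17, 40]
    Split: [7, 17] -> [7] and [17]
    Merge: [7] + [17] -> [7, 17]
    Split: [17, 40] -> [17] and [40]
    Merge: [17] + [40] -> [17, 40]
  Merge: [7, 17] + [17, 40] -> [7, 17, 17, 40]
  Split: [36, 1, 22, 19] -> [36, 1] and [22, 19]
    Split: [36, 1] -> [36] and [1]
    Merge: [36] + [1] -> [1, 36]
    Split: [22, 19] -> [22] and [19]
    Merge: [22] + [19] -> [19, 22]
  Merge: [1, 36] + [19, 22] -> [1, 19, 22, 36]
Merge: [7, 17, 17, 40] + [1, 19, 22, 36] -> [1, 7, 17, 17, 19, 22, 36, 40]

Final sorted array: [1, 7, 17, 17, 19, 22, 36, 40]

The merge sort proceeds by recursively splitting the array and merging sorted halves.
After all merges, the sorted array is [1, 7, 17, 17, 19, 22, 36, 40].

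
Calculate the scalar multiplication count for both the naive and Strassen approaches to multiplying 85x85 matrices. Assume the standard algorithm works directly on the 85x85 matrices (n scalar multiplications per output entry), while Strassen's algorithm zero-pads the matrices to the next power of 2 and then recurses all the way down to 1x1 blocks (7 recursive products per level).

Matrix multiplication for 85x85 matrices:

Strassen's algorithm requires power-of-2 dimensions. Pad 85x85 to 128x128 (next power of 2).

Standard algorithm: 85^3 = 614125 multiplications
Strassen's algorithm: 7^(log2(128)) = 7^7 = 823543 multiplications
Difference: 614125 - 823543 = -209418 (Strassen uses MORE here due to padding overhead — for small or just-over-power-of-2 n, padding can outweigh the per-level savings)

Standard: 614125 multiplications (85^3). Strassen: 823543 multiplications (7^7, after padding to 128x128). Strassen reduces 8 recursive multiplications to 7 at each level.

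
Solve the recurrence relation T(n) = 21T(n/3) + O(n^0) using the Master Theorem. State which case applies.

Master Theorem for T(n) = 21T(n/3) + O(n^0):

a = 21, b = 3, c = 0
log_b(a) = log_3(21) = 2.7712

Case 1: c = 0 < log_3(21) = 2.7712
T(n) = O(n^(log_3 21))

For T(n) = 21T(n/3) + O(n^0): log_3(21) = 2.7712. This is Case 1 of the Master Theorem (c < log_b(a), work dominated by leaves), giving O(n^(log_3 21)).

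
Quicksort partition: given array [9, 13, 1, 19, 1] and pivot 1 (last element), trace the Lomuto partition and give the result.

Lomuto partition with pivot = 1:

Initial array: [9, 13, 1, 19, 1]

arr[0]=9 > 1: no swap
arr[1]=13 > 1: no swap
arr[2]=1 <= 1: swap with position 0, array becomes [1, 13, 9, 19, 1]
arr[3]=19 > 1: no swap

Place pivot at position 1: [1, 1, 9, 19, 13]
Pivot position: 1

After partitioning with pivot 1, the array becomes [1, 1, 9, 19, 13]. The pivot is placed at index 1. All elements to the left of the pivot are <= 1, and all elements to the right are > 1.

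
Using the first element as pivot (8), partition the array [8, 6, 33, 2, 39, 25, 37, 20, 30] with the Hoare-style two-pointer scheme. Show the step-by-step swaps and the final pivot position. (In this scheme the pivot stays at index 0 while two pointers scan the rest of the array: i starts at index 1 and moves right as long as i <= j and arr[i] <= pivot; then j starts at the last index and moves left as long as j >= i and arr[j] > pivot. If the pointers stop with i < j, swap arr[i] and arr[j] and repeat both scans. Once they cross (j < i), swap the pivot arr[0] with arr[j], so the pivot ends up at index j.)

Hoare-style two-pointer partition with pivot = 8:

Initial array: [8, 6, 33, 2, 39, 25, 37, 20, 30]

Pointers start at i = 1, j = 8.
i stops at index 2 (arr[2]=33 > 8), j stops at index 3 (arr[3]=2 <= 8): swap arr[2] and arr[3], array becomes [8, 6, 2, 33, 39, 25, 37, 20, 30]
i ends at 3, j ends at 2: the pointers have crossed (j < i), so scanning stops.

Swap pivot arr[0] with arr[2] to place pivot at position 2: [2, 6, 8, 33, 39, 25, 37, 20, 30]
Pivot position: 2

After partitioning with pivot 8, the array becomes [2, 6, 8, 33, 39, 25, 37, 20, 30]. The pivot is placed at index 2. All elements to the left of the pivot are <= 8, and all elements to the right are > 8.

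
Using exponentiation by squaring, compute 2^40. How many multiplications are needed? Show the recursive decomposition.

Computing 2^40 by squaring (build up from 2^1; each line after the first costs one multiplication):

2^1 = 2
2^2 = (2^1)^2 = 2^2 = 4
2^4 = (2^2)^2 = 4^2 = 16
2^5 = 2 * 2^4 = 2 * 16 = 32
2^10 = (2^5)^2 = 32^2 = 1024
2^20 = (2^10)^2 = 1024^2 = 1048576
2^40 = (2^20)^2 = 1048576^2 = 1099511627776

Result: 1099511627776
Multiplications needed: 6 (6 lines after 2^1)

2^40 = 1099511627776. Using exponentiation by squaring, this requires 6 multiplications. The key idea: if the exponent is even, square the half-power; if odd, multiply by the base once.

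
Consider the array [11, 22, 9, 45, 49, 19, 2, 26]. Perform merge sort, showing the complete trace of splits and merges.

Merge sort trace:

Split: [11, 22, 9, 45, 49, 19, 2, 26] -> [11, 22, 9, 45] and [49, 19, 2, 26]
  Split: [11, 22, 9, 45] -> [11, 22] and [9, 45]
    Split: [11, 22] -> [11] and [22]
    Merge: [11] + [22] -> [11, 22]
    Split: [9, 45] -> [9] and [45]
    Merge: [9] + [45] -> [9, 45]
  Merge: [11, 22] + [9, 45] -> [9, 11, 22, 45]
  Split: [49, 19, 2, 26] -> [49, 19] and [2, 26]
    Split: [49, 19] -> [49] and [19]
    Merge: [49] + [19] -> [19, 49]
    Split: [2, 26] -> [2] and [26]
    Merge: [2] + [26] -> [2, 26]
  Merge: [19, 49] + [2, 26] -> [2, 19, 26, 49]
Merge: [9, 11, 22, 45] + [2, 19, 26, 49] -> [2, 9, 11, 19, 22, 26, 45, 49]

Final sorted array: [2, 9, 11, 19, 22, 26, 45, 49]

The merge sort proceeds by recursively splitting the array and merging sorted halves.
After all merges, the sorted array is [2, 9, 11, 19, 22, 26, 45, 49].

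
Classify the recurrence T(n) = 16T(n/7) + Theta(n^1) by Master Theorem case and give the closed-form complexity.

Master Theorem for T(n) = 16T(n/7) + O(n^1):

a = 16, b = 7, c = 1
log_b(a) = log_7(16) = 1.4248

Case 1: c = 1 < log_7(16) = 1.4248
T(n) = O(n^(log_7 16))

For T(n) = 16T(n/7) + O(n^1): log_7(16) = 1.4248. This is Case 1 of the Master Theorem (c < log_b(a), work dominated by leaves), giving O(n^(log_7 16)).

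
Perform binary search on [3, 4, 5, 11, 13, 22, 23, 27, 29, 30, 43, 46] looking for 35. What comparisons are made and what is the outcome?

Binary search for 35 in [3, 4, 5, 11, 13, 22, 23, 27, 29, 30, 43, 46]:

lo=0, hi=11, mid=5, arr[mid]=22 -> 22 < 35, search right half
lo=6, hi=11, mid=8, arr[mid]=29 -> 29 < 35, search right half
lo=9, hi=11, mid=10, arr[mid]=43 -> 43 > 35, search left half
lo=9, hi=9, mid=9, arr[mid]=30 -> 30 < 35, search right half
lo=10 > hi=9, target 35 not found

Binary search determines that 35 is not in the array after 4 comparisons. The search space was exhausted without finding the target.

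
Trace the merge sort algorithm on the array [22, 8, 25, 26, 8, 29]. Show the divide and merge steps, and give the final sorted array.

Merge sort trace:

Split: [22, 8, 25, 26, 8, 29] -> [22, 8, 25] and [26, 8, 29]
  Split: [22, 8, 25] -> [22] and [8, 25]
    Split: [8, 25] -> [8] and [25]
    Merge: [8] + [25] -> [8, 25]
  Merge: [22] + [8, 25] -> [8, 22, 25]
  Split: [26, 8, 29] -> [26] and [8, 29]
    Split: [8, 29] -> [8] and [29]
    Merge: [8] + [29] -> [8, 29]
  Merge: [26] + [8, 29] -> [8, 26, 29]
Merge: [8, 22, 25] + [8, 26, 29] -> [8, 8, 22, 25, 26, 29]

Final sorted array: [8, 8, 22, 25, 26, 29]

The merge sort proceeds by recursively splitting the array and merging sorted halves.
After all merges, the sorted array is [8, 8, 22, 25, 26, 29].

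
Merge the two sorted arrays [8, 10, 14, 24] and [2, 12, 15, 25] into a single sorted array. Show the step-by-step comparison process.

Merging process:

Compare 8 vs 2: take 2 from right. Merged: [2]
Compare 8 vs 12: take 8 from left. Merged: [2, 8]
Compare 10 vs 12: take 10 from left. Merged: [2, 8, 10]
Compare 14 vs 12: take 12 from right. Merged: [2, 8, 10, 12]
Compare 14 vs 15: take 14 from left. Merged: [2, 8, 10, 12, 14]
Compare 24 vs 15: take 15 from right. Merged: [2, 8, 10, 12, 14, 15]
Compare 24 vs 25: take 24 from left. Merged: [2, 8, 10, 12, 14, 15, 24]
Append remaining from right: [25]. Merged: [2, 8, 10, 12, 14, 15, 24, 25]

Final merged array: [2, 8, 10, 12, 14, 15, 24, 25]
Total comparisons: 7

The merged array is [2, 8, 10, 12, 14, 15, 24, 25], requiring 7 comparisons. The merge step runs in O(n) time where n is the total number of elements.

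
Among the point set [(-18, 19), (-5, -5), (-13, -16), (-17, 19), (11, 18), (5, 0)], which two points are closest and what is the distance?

Computing all pairwise distances among 6 points:

d((-18, 19), (-5, -5)) = 27.2947
d((-18, 19), (-13, -16)) = 35.3553
d((-18, 19), (-17, 19)) = 1.0 <-- minimum
d((-18, 19), (11, 18)) = 29.0172
d((-18, 19), (5, 0)) = 29.8329
d((-5, -5), (-13, -16)) = 13.6015
d((-5, -5), (-17, 19)) = 26.8328
d((-5, -5), (11, 18)) = 28.0179
d((-5, -5), (5, 0)) = 11.1803
d((-13, -16), (-17, 19)) = 35.2278
d((-13, -16), (11, 18)) = 41.6173
d((-13, -16), (5, 0)) = 24.0832
d((-17, 19), (11, 18)) = 28.0179
d((-17, 19), (5, 0)) = 29.0689
d((11, 18), (5, 0)) = 18.9737

Closest pair: (-18, 19) and (-17, 19) with distance 1.0

The closest pair is (-18, 19) and (-17, 19) with Euclidean distance 1.0. For 6 points, brute-force pairwise comparison is shown above. For large n, the divide-and-conquer algorithm (sort by x, recurse on halves, check the dividing strip) achieves O(n log n).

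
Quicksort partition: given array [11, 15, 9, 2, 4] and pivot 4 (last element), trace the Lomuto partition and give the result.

Lomuto partition with pivot = 4:

Initial array: [11, 15, 9, 2, 4]

arr[0]=11 > 4: no swap
arr[1]=15 > 4: no swap
arr[2]=9 > 4: no swap
arr[3]=2 <= 4: swap with position 0, array becomes [2, 15, 9, 11, 4]

Place pivot at position 1: [2, 4, 9, 11, 15]
Pivot position: 1

After partitioning with pivot 4, the array becomes [2, 4, 9, 11, 15]. The pivot is placed at index 1. All elements to the left of the pivot are <= 4, and all elements to the right are > 4.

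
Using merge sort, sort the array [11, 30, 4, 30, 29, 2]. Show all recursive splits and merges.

Merge sort trace:

Split: [11, 30, 4, 30, 29, 2] -> [11, 30, 4] and [30, 29, 2]
  Split: [11, 30, 4] -> [11] and [30, 4]
    Split: [30, 4] -> [30] and [4]
    Merge: [30] + [4] -> [4, 30]
  Merge: [11] + [4, 30] -> [4, 11, 30]
  Split: [30, 29, 2] -> [30] and [29, 2]
    Split: [29, 2] -> [29] and [2]
    Merge: [29] + [2] -> [2, 29]
  Merge: [30] + [2, 29] -> [2, 29, 30]
Merge: [4, 11, 30] + [2, 29, 30] -> [2, 4, 11, 29, 30, 30]

Final sorted array: [2, 4, 11, 29, 30, 30]

The merge sort proceeds by recursively splitting the array and merging sorted halves.
After all merges, the sorted array is [2, 4, 11, 29, 30, 30].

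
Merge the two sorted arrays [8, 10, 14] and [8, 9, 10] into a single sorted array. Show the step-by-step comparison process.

Merging process:

Compare 8 vs 8: take 8 from left. Merged: [8]
Compare 10 vs 8: take 8 from right. Merged: [8, 8]
Compare 10 vs 9: take 9 from right. Merged: [8, 8, 9]
Compare 10 vs 10: take 10 from left. Merged: [8, 8, 9, 10]
Compare 14 vs 10: take 10 from right. Merged: [8, 8, 9, 10, 10]
Append remaining from left: [14]. Merged: [8, 8, 9, 10, 10, 14]

Final merged array: [8, 8, 9, 10, 10, 14]
Total comparisons: 5

The merged array is [8, 8, 9, 10, 10, 14], requiring 5 comparisons. The merge step runs in O(n) time where n is the total number of elements.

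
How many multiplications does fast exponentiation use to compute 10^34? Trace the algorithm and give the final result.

Computing 10^34 by squaring (build up from 10^1; each line after the first costs one multiplication):

10^1 = 10
10^2 = (10^1)^2 = 10^2 = 100
10^4 = (10^2)^2 = 100^2 = 10000
10^8 = (10^4)^2 = 10000^2 = 100000000
10^16 = (10^8)^2 = 100000000^2 = 10000000000000000
10^17 = 10 * 10^16 = 10 * 10000000000000000 = 100000000000000000
10^34 = (10^17)^2 = 100000000000000000^2 = 10000000000000000000000000000000000

Result: 10000000000000000000000000000000000
Multiplications needed: 6 (6 lines after 10^1)

10^34 = 10000000000000000000000000000000000. Using exponentiation by squaring, this requires 6 multiplications. The key idea: if the exponent is even, square the half-power; if odd, multiply by the base once.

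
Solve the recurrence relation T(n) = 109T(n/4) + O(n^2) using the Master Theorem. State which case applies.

Master Theorem for T(n) = 109T(n/4) + O(n^2):

a = 109, b = 4, c = 2
log_b(a) = log_4(109) = 3.3841

Case 1: c = 2 < log_4(109) = 3.3841
T(n) = O(n^(log_4 109))

For T(n) = 109T(n/4) + O(n^2): log_4(109) = 3.3841. This is Case 1 of the Master Theorem (c < log_b(a), work dominated by leaves), giving O(n^(log_4 109)).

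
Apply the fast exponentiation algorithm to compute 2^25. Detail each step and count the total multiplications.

Computing 2^25 by squaring (build up from 2^1; each line after the first costs one multiplication):

2^1 = 2
2^2 = (2^1)^2 = 2^2 = 4
2^3 = 2 * 2^2 = 2 * 4 = 8
2^6 = (2^3)^2 = 8^2 = 64
2^12 = (2^6)^2 = 64^2 = 4096
2^24 = (2^12)^2 = 4096^2 = 16777216
2^25 = 2 * 2^24 = 2 * 16777216 = 33554432

Result: 33554432
Multiplications needed: 6 (6 lines after 2^1)

2^25 = 33554432. Using exponentiation by squaring, this requires 6 multiplications. The key idea: if the exponent is even, square the half-power; if odd, multiply by the base once.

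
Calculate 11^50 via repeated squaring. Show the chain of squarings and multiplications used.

Computing 11^50 by squaring (build up from 11^1; each line after the first costs one multiplication):

11^1 = 11
11^2 = (11^1)^2 = 11^2 = 121
11^3 = 11 * 11^2 = 11 * 121 = 1331
11^6 = (11^3)^2 = 1331^2 = 1771561
11^12 = (11^6)^2 = 1771561^2 = 3138428376721
11^24 = (11^12)^2 = 3138428376721^2 = 9849732675807611094711841
11^25 = 11 * 11^24 = 11 * 9849732675807611094711841 = 108347059433883722041830251
11^50 = (11^25)^2 = 108347059433883722041830251^2 = 11739085287969531650666649599035831993898213898723001

Result: 11739085287969531650666649599035831993898213898723001
Multiplications needed: 7 (7 lines after 11^1)

11^50 = 11739085287969531650666649599035831993898213898723001. Using exponentiation by squaring, this requires 7 multiplications. The key idea: if the exponent is even, square the half-power; if odd, multiply by the base once.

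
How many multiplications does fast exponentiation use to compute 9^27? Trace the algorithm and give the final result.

Computing 9^27 by squaring (build up from 9^1; each line after the first costs one multiplication):

9^1 = 9
9^2 = (9^1)^2 = 9^2 = 81
9^3 = 9 * 9^2 = 9 * 81 = 729
9^6 = (9^3)^2 = 729^2 = 531441
9^12 = (9^6)^2 = 531441^2 = 282429536481
9^13 = 9 * 9^12 = 9 * 282429536481 = 2541865828329
9^26 = (9^13)^2 = 2541865828329^2 = 6461081889226673298932241
9^27 = 9 * 9^26 = 9 * 6461081889226673298932241 = 58149737003040059690390169

Result: 58149737003040059690390169
Multiplications needed: 7 (7 lines after 9^1)

9^27 = 58149737003040059690390169. Using exponentiation by squaring, this requires 7 multiplications. The key idea: if the exponent is even, square the half-power; if odd, multiply by the base once.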